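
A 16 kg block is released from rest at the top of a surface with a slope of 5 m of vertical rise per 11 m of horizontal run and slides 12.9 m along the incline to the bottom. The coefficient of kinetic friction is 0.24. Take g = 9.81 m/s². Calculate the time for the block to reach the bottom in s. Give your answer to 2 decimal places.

The weight component along the incline is mg sin 24.44° = 64.951 N and the normal force is N = mg cos 24.44° = 142.891 N.
Friction up the slope is f = μN = 0.24 × 142.891 = 34.294 N, so the net downslope force is 64.951 − 34.294 = 30.657 N and a = 30.657 / 16 = 1.9161 m/s².
Starting from rest, L = ½at², so t = √(2L/a) = √(2 × 12.9 / 1.9161) = 3.6694 s.

3.67 s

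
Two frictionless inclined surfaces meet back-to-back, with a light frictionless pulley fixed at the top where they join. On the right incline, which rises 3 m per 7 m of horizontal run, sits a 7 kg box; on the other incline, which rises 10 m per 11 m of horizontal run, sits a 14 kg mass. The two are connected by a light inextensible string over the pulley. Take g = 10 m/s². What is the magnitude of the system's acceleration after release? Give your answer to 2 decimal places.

Resolve each weight along its own incline: the 7 kg mass has component 7 × 10 × sin 23.20° = 27.574 N down its slope, and the 14 kg mass has 14 × 10 × sin 42.27° = 94.174 N down its slope.
The 14 kg side's 94.174 N exceeds the other side's 27.574 N, so that mass slides down and the 7 kg mass slides up. Taking that direction as positive, Newton's second law for the whole system gives 94.174 − 27.574 = (7 + 14) a, so a = 66.600 / 21 = 3.1714 m/s².

3.17 m/s²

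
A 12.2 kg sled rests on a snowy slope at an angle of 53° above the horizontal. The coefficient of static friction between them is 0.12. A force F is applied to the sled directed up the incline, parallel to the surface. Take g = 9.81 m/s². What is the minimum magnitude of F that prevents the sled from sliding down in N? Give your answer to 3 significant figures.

The normal force is N = mg cos 53° = 72.026 N. With F at its minimum the sled is on the verge of sliding down, so static friction is at its maximum μ_s N = 0.12 × 72.026 = 8.643 N and acts up the slope.
Equilibrium along the incline: F + μ_s N = mg sin 53°, so F = 95.582 − 8.643 = 86.939 N.

86.9 N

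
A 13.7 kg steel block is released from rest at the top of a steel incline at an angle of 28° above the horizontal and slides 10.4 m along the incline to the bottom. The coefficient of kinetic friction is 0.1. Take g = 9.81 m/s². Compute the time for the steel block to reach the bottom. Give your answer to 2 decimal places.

The weight component along the incline is mg sin 28° = 63.096 N and the normal force is N = mg cos 28° = 118.666 N.
Friction up the slope is f = μN = 0.1 × 118.666 = 11.867 N, so the net downslope force is 63.096 − 11.867 = 51.229 N and a = 51.229 / 13.7 = 3.7393 m/s².
Starting from rest, L = ½at², so t = √(2L/a) = √(2 × 10.4 / 3.7393) = 2.3585 s.

2.36 s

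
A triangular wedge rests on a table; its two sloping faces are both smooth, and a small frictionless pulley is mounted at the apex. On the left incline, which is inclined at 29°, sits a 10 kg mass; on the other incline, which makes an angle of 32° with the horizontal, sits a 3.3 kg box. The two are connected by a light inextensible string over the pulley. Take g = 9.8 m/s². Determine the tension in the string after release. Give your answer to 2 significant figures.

Resolve each weight along its own incline: the 10 kg mass has component 10 × 9.8 × sin 29° = 47.511 N down its slope, and the 3.3 kg mass has 3.3 × 9.8 × sin 32° = 17.138 N down its slope.
The 10 kg side's 47.511 N exceeds the other side's 17.138 N, so that mass slides down and the 3.3 kg mass slides up. Taking that direction as positive, Newton's second law for the whole system gives 47.511 − 17.138 = (10 + 3.3) a, so a = 30.373 / 13.3 = 2.2837 m/s².
For the 3.3 kg mass (up-slope positive): T − 17.138 = 3.3 × 2.2837, so T = 24.674 N.

25 N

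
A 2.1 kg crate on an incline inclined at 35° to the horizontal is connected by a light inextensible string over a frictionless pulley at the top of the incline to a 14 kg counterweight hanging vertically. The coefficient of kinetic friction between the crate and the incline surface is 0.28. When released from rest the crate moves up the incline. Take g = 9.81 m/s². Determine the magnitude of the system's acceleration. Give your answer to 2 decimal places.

For the crate on the incline: the weight component along the slope is m₁g sin 35° = 2.1 × 9.81 × 0.5736 = 11.817 N and the normal force is N = m₁g cos 35° = 16.875 N.
Kinetic friction opposes the crate's motion up the incline: f = μN = 0.28 × 16.875 = 4.725 N acting down the slope.
Newton's second law for the crate (up-slope positive): T − 11.817 − 4.725 = 2.1 a. For the hanging counterweight (downward positive): 14 × 9.81 − T = 14 a.
Adding the two equations eliminates T: 120.798 = 16.1 a, so a = 7.5030 m/s².

7.50 m/s²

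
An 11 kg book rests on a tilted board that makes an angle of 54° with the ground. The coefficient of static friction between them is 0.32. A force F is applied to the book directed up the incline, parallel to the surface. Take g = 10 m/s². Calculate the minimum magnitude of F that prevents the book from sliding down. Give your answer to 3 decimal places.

68.302 N

The normal force is N = mg cos 54° = 64.656 N. With F at its minimum the book is on the verge of sliding down, so static friction is at its maximum μ_s N = 0.32 × 64.656 = 20.690 N and acts up the slope.
Equilibrium along the incline: F + μ_s N = mg sin 54°, so F = 88.992 − 20.690 = 68.302 N.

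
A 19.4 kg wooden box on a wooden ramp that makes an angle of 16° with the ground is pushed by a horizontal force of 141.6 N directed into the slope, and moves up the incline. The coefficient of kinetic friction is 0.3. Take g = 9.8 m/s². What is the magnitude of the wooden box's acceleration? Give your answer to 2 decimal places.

0.89 m/s²

The horizontal push has components F cos 16° = 141.6 × 0.9613 = 136.120 N up the incline and F sin 16° = 141.6 × 0.2756 = 39.025 N pressing into the surface.
The normal force is therefore N = mg cos 16° + F sin 16° = 182.762 + 39.025 = 221.787 N, and kinetic friction down the slope is μN = 0.3 × 221.787 = 66.536 N.
Along the incline: F cos 16° − mg sin 16° − μN = ma, so 136.120 − 52.397 − 66.536 = 19.4 a, giving a = 0.8859 m/s².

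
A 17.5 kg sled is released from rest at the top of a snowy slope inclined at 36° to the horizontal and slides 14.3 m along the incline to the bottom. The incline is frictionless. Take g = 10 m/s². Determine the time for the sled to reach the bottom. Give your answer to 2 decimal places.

2.21 s

The weight component along the incline is mg sin 36° = 102.862 N and the normal force is N = mg cos 36° = 141.578 N.
With no friction, a = g sin 36° = 5.8779 m/s².
Starting from rest, L = ½at², so t = √(2L/a) = √(2 × 14.3 / 5.8779) = 2.2058 s.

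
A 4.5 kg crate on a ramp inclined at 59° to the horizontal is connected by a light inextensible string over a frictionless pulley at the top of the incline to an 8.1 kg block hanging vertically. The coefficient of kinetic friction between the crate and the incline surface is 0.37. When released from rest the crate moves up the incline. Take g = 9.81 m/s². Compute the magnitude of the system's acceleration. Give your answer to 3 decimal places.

For the crate on the incline: the weight component along the slope is m₁g sin 59° = 4.5 × 9.81 × 0.8572 = 37.841 N and the normal force is N = m₁g cos 59° = 22.736 N.
Kinetic friction opposes the crate's motion up the incline: f = μN = 0.37 × 22.736 = 8.412 N acting down the slope.
Newton's second law for the crate (up-slope positive): T − 37.841 − 8.412 = 4.5 a. For the hanging block (downward positive): 8.1 × 9.81 − T = 8.1 a.
Adding the two equations eliminates T: 33.208 = 12.6 a, so a = 2.6356 m/s².

2.636 m/s²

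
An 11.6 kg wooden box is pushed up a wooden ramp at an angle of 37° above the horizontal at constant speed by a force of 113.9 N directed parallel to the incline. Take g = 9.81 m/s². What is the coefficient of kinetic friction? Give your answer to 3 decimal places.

At constant speed ΣF = 0 along the incline. The applied 113.9 N acts up the slope; the weight component mg sin 37° = 68.484 N and kinetic friction μN both act down the slope.
So 113.9 = 68.484 + μ × 90.882, giving μ = (113.9 − 68.484) / 90.882 = 0.4997.

0.500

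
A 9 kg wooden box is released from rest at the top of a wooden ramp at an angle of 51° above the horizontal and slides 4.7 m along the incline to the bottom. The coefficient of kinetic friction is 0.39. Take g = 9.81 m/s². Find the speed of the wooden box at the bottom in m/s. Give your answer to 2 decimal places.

7.00 m/s

The weight component along the incline is mg sin 51° = 68.614 N and the normal force is N = mg cos 51° = 55.563 N.
Friction up the slope is f = μN = 0.39 × 55.563 = 21.670 N, so the net downslope force is 68.614 − 21.670 = 46.944 N and a = 46.944 / 9 = 5.2160 m/s².
Starting from rest over a distance of 4.7 m, v² = 2aL = 2 × 5.2160 × 4.7 = 49.0304, so v = 7.0022 m/s.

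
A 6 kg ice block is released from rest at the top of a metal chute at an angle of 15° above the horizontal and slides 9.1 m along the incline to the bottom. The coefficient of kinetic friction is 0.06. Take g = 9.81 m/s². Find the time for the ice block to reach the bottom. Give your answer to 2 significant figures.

The weight component along the incline is mg sin 15° = 15.234 N and the normal force is N = mg cos 15° = 56.854 N.
Friction up the slope is f = μN = 0.06 × 56.854 = 3.411 N, so the net downslope force is 15.234 − 3.411 = 11.823 N and a = 11.823 / 6 = 1.9705 m/s².
Starting from rest, L = ½at², so t = √(2L/a) = √(2 × 9.1 / 1.9705) = 3.0391 s.

3.0 s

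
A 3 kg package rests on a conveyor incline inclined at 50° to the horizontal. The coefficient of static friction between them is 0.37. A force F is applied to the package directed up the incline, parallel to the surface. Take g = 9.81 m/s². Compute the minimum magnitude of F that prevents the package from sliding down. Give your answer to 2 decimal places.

15.55 N

The normal force is N = mg cos 50° = 18.917 N. With F at its minimum the package is on the verge of sliding down, so static friction is at its maximum μ_s N = 0.37 × 18.917 = 6.999 N and acts up the slope.
Equilibrium along the incline: F + μ_s N = mg sin 50°, so F = 22.545 − 6.999 = 15.546 N.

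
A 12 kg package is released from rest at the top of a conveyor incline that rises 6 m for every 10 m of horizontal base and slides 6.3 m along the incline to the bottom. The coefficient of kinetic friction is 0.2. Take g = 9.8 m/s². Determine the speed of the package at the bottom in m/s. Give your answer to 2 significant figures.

The weight component along the incline is mg sin 30.96° = 60.505 N and the normal force is N = mg cos 30.96° = 100.841 N.
Friction up the slope is f = μN = 0.2 × 100.841 = 20.168 N, so the net downslope force is 60.505 − 20.168 = 40.337 N and a = 40.337 / 12 = 3.3614 m/s².
Starting from rest over a distance of 6.3 m, v² = 2aL = 2 × 3.3614 × 6.3 = 42.3536, so v = 6.5080 m/s.

6.5 m/s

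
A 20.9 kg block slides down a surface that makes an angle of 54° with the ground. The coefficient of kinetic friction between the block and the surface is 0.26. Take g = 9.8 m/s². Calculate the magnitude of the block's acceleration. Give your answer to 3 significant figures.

Resolving the weight along the incline: the component pulling the block down the slope is mg sin 54° = 20.9 × 9.8 × 0.8090 = 165.699 N, and the normal force is N = mg cos 54° = 20.9 × 9.8 × 0.5878 = 120.393 N.
Kinetic friction acts up the slope with magnitude f = μN = 0.26 × 120.393 = 31.302 N.
Net force along the incline is 165.699 − 31.302 = 134.397 N, so a = 134.397 / 20.9 = 6.4305 m/s².

6.43 m/s²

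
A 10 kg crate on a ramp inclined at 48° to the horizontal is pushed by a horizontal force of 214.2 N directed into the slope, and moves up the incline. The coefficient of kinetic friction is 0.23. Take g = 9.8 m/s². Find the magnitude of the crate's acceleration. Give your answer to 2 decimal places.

1.88 m/s²

The horizontal push has components F cos 48° = 214.2 × 0.6691 = 143.321 N up the incline and F sin 48° = 214.2 × 0.7431 = 159.172 N pressing into the surface.
The normal force is therefore N = mg cos 48° + F sin 48° = 65.572 + 159.172 = 224.744 N, and kinetic friction down the slope is μN = 0.23 × 224.744 = 51.691 N.
Along the incline: F cos 48° − mg sin 48° − μN = ma, so 143.321 − 72.824 − 51.691 = 10 a, giving a = 1.8806 m/s².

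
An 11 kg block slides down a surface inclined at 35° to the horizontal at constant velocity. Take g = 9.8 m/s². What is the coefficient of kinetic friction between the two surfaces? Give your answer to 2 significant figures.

At constant velocity the net force along the incline is zero: mg sin 35° = μ mg cos 35°.
So μ = tan 35° = 0.5736 / 0.8192 = 0.7002.

0.70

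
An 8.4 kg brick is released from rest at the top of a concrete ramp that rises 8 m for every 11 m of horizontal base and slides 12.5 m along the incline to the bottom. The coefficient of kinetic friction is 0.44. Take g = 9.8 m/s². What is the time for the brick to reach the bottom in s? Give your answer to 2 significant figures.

The weight component along the incline is mg sin 36.03° = 48.418 N and the normal force is N = mg cos 36.03° = 66.575 N.
Friction up the slope is f = μN = 0.44 × 66.575 = 29.293 N, so the net downslope force is 48.418 − 29.293 = 19.125 N and a = 19.125 / 8.4 = 2.2768 m/s².
Starting from rest, L = ½at², so t = √(2L/a) = √(2 × 12.5 / 2.2768) = 3.3137 s.

3.3 s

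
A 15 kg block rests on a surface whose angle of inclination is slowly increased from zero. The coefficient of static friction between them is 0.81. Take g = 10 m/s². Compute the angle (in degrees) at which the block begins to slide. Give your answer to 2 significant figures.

At the threshold of sliding, static friction is at its maximum μ_s N and exactly balances the weight component along the incline: mg sin θ = μ_s mg cos θ.
Hence tan θ = μ_s = 0.81, so θ = arctan(0.81) = 39.0075°.

39°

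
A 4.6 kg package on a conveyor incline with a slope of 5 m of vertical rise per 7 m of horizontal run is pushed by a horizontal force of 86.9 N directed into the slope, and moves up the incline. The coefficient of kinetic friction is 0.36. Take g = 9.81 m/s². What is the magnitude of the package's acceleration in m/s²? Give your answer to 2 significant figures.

The horizontal push has components F cos 35.54° = 86.9 × 0.8137 = 70.711 N up the incline and F sin 35.54° = 86.9 × 0.5812 = 50.506 N pressing into the surface.
The normal force is therefore N = mg cos 35.54° + F sin 35.54° = 36.719 + 50.506 = 87.225 N, and kinetic friction down the slope is μN = 0.36 × 87.225 = 31.401 N.
Along the incline: F cos 35.54° − mg sin 35.54° − μN = ma, so 70.711 − 26.227 − 31.401 = 4.6 a, giving a = 2.8441 m/s².

2.8 m/s²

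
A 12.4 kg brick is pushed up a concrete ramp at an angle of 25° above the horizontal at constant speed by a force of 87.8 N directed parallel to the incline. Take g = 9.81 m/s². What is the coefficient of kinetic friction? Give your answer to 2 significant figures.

At constant speed ΣF = 0 along the incline. The applied 87.8 N acts up the slope; the weight component mg sin 25° = 51.409 N and kinetic friction μN both act down the slope.
So 87.8 = 51.409 + μ × 110.247, giving μ = (87.8 − 51.409) / 110.247 = 0.3301.

0.33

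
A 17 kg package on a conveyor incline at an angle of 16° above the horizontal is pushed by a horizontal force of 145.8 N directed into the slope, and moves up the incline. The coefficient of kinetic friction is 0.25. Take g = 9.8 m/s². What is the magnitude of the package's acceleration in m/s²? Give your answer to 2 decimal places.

2.60 m/s²

The horizontal push has components F cos 16° = 145.8 × 0.9613 = 140.158 N up the incline and F sin 16° = 145.8 × 0.2756 = 40.182 N pressing into the surface.
The normal force is therefore N = mg cos 16° + F sin 16° = 160.153 + 40.182 = 200.335 N, and kinetic friction down the slope is μN = 0.25 × 200.335 = 50.084 N.
Along the incline: F cos 16° − mg sin 16° − μN = ma, so 140.158 − 45.915 − 50.084 = 17 a, giving a = 2.5976 m/s².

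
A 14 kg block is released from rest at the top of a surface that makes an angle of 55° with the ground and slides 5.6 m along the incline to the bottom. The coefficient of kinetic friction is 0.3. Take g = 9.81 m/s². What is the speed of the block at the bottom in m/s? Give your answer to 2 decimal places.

The weight component along the incline is mg sin 55° = 112.502 N and the normal force is N = mg cos 55° = 78.775 N.
Friction up the slope is f = μN = 0.3 × 78.775 = 23.633 N, so the net downslope force is 112.502 − 23.633 = 88.869 N and a = 88.869 / 14 = 6.3478 m/s².
Starting from rest over a distance of 5.6 m, v² = 2aL = 2 × 6.3478 × 5.6 = 71.0954, so v = 8.4318 m/s.

8.43 m/s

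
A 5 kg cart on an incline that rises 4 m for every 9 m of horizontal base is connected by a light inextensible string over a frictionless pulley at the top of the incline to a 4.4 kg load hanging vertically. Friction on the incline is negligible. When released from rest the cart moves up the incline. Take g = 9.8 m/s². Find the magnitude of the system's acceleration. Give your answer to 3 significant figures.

2.47 m/s²

For the cart on the incline: the weight component along the slope is m₁g sin 23.96° = 5 × 9.8 × 0.4061 = 19.899 N and the normal force is N = m₁g cos 23.96° = 44.777 N.
Newton's second law for the cart (up-slope positive): T − 19.899 = 5 a. For the hanging load (downward positive): 4.4 × 9.8 − T = 4.4 a.
Adding the two equations eliminates T: 23.221 = 9.4 a, so a = 2.4703 m/s².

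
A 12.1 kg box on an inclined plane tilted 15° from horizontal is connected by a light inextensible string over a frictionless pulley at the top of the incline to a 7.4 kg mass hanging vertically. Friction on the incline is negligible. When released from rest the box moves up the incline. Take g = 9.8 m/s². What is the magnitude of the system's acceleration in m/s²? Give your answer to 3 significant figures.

2.15 m/s²

For the box on the incline: the weight component along the slope is m₁g sin 15° = 12.1 × 9.8 × 0.2588 = 30.689 N and the normal force is N = m₁g cos 15° = 114.539 N.
Newton's second law for the box (up-slope positive): T − 30.689 = 12.1 a. For the hanging mass (downward positive): 7.4 × 9.8 − T = 7.4 a.
Adding the two equations eliminates T: 41.831 = 19.5 a, so a = 2.1452 m/s².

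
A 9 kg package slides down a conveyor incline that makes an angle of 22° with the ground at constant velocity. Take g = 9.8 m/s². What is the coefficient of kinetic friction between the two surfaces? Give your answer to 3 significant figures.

0.404

At constant velocity the net force along the incline is zero: mg sin 22° = μ mg cos 22°.
So μ = tan 22° = 0.3746 / 0.9272 = 0.4040.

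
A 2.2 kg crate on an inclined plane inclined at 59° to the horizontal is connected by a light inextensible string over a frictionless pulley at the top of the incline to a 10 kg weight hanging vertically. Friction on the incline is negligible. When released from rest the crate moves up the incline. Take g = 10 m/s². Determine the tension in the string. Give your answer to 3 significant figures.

For the crate on the incline: the weight component along the slope is m₁g sin 59° = 2.2 × 10 × 0.8572 = 18.858 N and the normal force is N = m₁g cos 59° = 11.331 N.
Newton's second law for the crate (up-slope positive): T − 18.858 = 2.2 a. For the hanging weight (downward positive): 10 × 10 − T = 10 a.
Adding the two equations eliminates T: 81.142 = 12.2 a, so a = 6.6510 m/s².
Then from the hanging weight's equation, T = 10 × (10 − 6.6510) = 33.490 N.

33.5 N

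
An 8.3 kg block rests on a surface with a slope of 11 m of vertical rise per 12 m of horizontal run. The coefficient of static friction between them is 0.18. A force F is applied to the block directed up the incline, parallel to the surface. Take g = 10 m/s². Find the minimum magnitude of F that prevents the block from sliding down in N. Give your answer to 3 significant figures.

The normal force is N = mg cos 42.51° = 61.184 N. With F at its minimum the block is on the verge of sliding down, so static friction is at its maximum μ_s N = 0.18 × 61.184 = 11.013 N and acts up the slope.
Equilibrium along the incline: F + μ_s N = mg sin 42.51°, so F = 56.085 − 11.013 = 45.072 N.

45.1 N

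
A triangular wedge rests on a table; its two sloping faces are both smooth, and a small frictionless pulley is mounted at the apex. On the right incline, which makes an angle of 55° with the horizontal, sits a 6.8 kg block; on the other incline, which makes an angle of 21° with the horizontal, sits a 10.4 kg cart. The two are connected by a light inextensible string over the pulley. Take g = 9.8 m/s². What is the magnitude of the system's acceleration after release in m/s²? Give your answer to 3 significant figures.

1.05 m/s²

Resolve each weight along its own incline: the 6.8 kg mass has component 6.8 × 9.8 × sin 55° = 54.588 N down its slope, and the 10.4 kg mass has 10.4 × 9.8 × sin 21° = 36.525 N down its slope.
The 6.8 kg side's 54.588 N exceeds the other side's 36.525 N, so that mass slides down and the 10.4 kg mass slides up. Taking that direction as positive, Newton's second law for the whole system gives 54.588 − 36.525 = (6.8 + 10.4) a, so a = 18.063 / 17.2 = 1.0502 m/s².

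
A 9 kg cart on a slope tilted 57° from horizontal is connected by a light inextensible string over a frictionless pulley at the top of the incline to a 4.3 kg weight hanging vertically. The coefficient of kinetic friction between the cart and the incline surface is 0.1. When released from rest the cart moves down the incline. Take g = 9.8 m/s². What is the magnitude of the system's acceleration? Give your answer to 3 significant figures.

For the cart on the incline: the weight component along the slope is m₁g sin 57° = 9 × 9.8 × 0.8387 = 73.973 N and the normal force is N = m₁g cos 57° = 48.037 N.
Kinetic friction opposes the cart's motion down the incline: f = μN = 0.1 × 48.037 = 4.804 N acting up the slope.
Newton's second law for the cart (down-slope positive): 73.973 − 4.804 − T = 9 a. For the hanging weight (upward positive): T − 4.3 × 9.8 = 4.3 a.
Adding the two equations eliminates T: 27.029 = 13.3 a, so a = 2.0323 m/s².

2.03 m/s²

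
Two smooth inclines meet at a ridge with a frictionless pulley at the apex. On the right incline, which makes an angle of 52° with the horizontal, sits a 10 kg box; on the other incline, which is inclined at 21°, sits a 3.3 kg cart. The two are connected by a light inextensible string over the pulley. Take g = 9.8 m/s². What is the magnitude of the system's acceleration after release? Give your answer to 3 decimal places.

Resolve each weight along its own incline: the 10 kg mass has component 10 × 9.8 × sin 52° = 77.225 N down its slope, and the 3.3 kg mass has 3.3 × 9.8 × sin 21° = 11.590 N down its slope.
The 10 kg side's 77.225 N exceeds the other side's 11.590 N, so that mass slides down and the 3.3 kg mass slides up. Taking that direction as positive, Newton's second law for the whole system gives 77.225 − 11.590 = (10 + 3.3) a, so a = 65.635 / 13.3 = 4.9350 m/s².

4.935 m/s²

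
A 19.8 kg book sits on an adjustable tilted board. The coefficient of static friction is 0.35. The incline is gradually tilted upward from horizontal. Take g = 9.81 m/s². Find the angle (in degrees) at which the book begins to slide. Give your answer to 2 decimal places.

19.29°

At the threshold of sliding, static friction is at its maximum μ_s N and exactly balances the weight component along the incline: mg sin θ = μ_s mg cos θ.
Hence tan θ = μ_s = 0.35, so θ = arctan(0.35) = 19.2900°.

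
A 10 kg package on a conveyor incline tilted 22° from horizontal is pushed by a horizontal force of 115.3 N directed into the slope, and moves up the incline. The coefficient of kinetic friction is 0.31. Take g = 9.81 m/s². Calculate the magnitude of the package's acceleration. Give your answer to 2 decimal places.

2.86 m/s²

The horizontal push has components F cos 22° = 115.3 × 0.9272 = 106.906 N up the incline and F sin 22° = 115.3 × 0.3746 = 43.191 N pressing into the surface.
The normal force is therefore N = mg cos 22° + F sin 22° = 90.958 + 43.191 = 134.149 N, and kinetic friction down the slope is μN = 0.31 × 134.149 = 41.586 N.
Along the incline: F cos 22° − mg sin 22° − μN = ma, so 106.906 − 36.748 − 41.586 = 10 a, giving a = 2.8572 m/s².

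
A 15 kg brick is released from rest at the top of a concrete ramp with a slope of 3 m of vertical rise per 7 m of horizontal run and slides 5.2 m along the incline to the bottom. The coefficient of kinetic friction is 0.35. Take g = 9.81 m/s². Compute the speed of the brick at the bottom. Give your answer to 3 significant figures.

The weight component along the incline is mg sin 23.20° = 57.965 N and the normal force is N = mg cos 23.20° = 135.252 N.
Friction up the slope is f = μN = 0.35 × 135.252 = 47.338 N, so the net downslope force is 57.965 − 47.338 = 10.627 N and a = 10.627 / 15 = 0.7085 m/s².
Starting from rest over a distance of 5.2 m, v² = 2aL = 2 × 0.7085 × 5.2 = 7.3684, so v = 2.7145 m/s.

2.71 m/s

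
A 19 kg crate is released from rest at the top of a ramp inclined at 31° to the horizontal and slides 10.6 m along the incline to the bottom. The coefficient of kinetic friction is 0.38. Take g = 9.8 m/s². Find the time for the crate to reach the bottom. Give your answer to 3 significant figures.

The weight component along the incline is mg sin 31° = 95.900 N and the normal force is N = mg cos 31° = 159.605 N.
Friction up the slope is f = μN = 0.38 × 159.605 = 60.650 N, so the net downslope force is 95.900 − 60.650 = 35.250 N and a = 35.250 / 19 = 1.8553 m/s².
Starting from rest, L = ½at², so t = √(2L/a) = √(2 × 10.6 / 1.8553) = 3.3803 s.

3.38 s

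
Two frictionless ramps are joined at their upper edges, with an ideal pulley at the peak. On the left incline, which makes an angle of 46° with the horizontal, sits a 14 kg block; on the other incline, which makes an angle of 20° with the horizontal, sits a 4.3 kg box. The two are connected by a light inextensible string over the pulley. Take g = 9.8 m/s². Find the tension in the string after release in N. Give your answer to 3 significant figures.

34.2 N

Resolve each weight along its own incline: the 14 kg mass has component 14 × 9.8 × sin 46° = 98.693 N down its slope, and the 4.3 kg mass has 4.3 × 9.8 × sin 20° = 14.413 N down its slope.
The 14 kg side's 98.693 N exceeds the other side's 14.413 N, so that mass slides down and the 4.3 kg mass slides up. Taking that direction as positive, Newton's second law for the whole system gives 98.693 − 14.413 = (14 + 4.3) a, so a = 84.280 / 18.3 = 4.6055 m/s².
For the 4.3 kg mass (up-slope positive): T − 14.413 = 4.3 × 4.6055, so T = 34.217 N.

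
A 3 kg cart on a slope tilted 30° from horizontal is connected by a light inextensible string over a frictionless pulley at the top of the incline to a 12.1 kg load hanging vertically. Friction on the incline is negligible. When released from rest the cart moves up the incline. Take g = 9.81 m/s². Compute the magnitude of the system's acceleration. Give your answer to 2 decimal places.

6.89 m/s²

For the cart on the incline: the weight component along the slope is m₁g sin 30° = 3 × 9.81 × 0.5000 = 14.715 N and the normal force is N = m₁g cos 30° = 25.487 N.
Newton's second law for the cart (up-slope positive): T − 14.715 = 3 a. For the hanging load (downward positive): 12.1 × 9.81 − T = 12.1 a.
Adding the two equations eliminates T: 103.986 = 15.1 a, so a = 6.8865 m/s².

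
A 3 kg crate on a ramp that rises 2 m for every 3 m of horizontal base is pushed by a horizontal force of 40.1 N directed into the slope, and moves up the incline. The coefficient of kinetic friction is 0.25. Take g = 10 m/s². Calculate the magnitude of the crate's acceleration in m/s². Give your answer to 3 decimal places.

1.641 m/s²

The horizontal push has components F cos 33.69° = 40.1 × 0.8321 = 33.367 N up the incline and F sin 33.69° = 40.1 × 0.5547 = 22.243 N pressing into the surface.
The normal force is therefore N = mg cos 33.69° + F sin 33.69° = 24.963 + 22.243 = 47.206 N, and kinetic friction down the slope is μN = 0.25 × 47.206 = 11.802 N.
Along the incline: F cos 33.69° − mg sin 33.69° − μN = ma, so 33.367 − 16.641 − 11.802 = 3 a, giving a = 1.6413 m/s².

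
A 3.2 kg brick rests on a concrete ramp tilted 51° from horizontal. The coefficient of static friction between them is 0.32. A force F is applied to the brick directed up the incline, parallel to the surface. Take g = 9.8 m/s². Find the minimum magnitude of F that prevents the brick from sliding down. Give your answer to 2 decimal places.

The normal force is N = mg cos 51° = 19.735 N. With F at its minimum the brick is on the verge of sliding down, so static friction is at its maximum μ_s N = 0.32 × 19.735 = 6.315 N and acts up the slope.
Equilibrium along the incline: F + μ_s N = mg sin 51°, so F = 24.371 − 6.315 = 18.056 N.

18.06 N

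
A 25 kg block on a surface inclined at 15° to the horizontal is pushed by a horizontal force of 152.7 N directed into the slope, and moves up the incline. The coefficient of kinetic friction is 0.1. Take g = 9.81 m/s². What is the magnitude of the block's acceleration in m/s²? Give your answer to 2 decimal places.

2.26 m/s²

The horizontal push has components F cos 15° = 152.7 × 0.9659 = 147.493 N up the incline and F sin 15° = 152.7 × 0.2588 = 39.519 N pressing into the surface.
The normal force is therefore N = mg cos 15° + F sin 15° = 236.887 + 39.519 = 276.406 N, and kinetic friction down the slope is μN = 0.1 × 276.406 = 27.641 N.
Along the incline: F cos 15° − mg sin 15° − μN = ma, so 147.493 − 63.471 − 27.641 = 25 a, giving a = 2.2552 m/s².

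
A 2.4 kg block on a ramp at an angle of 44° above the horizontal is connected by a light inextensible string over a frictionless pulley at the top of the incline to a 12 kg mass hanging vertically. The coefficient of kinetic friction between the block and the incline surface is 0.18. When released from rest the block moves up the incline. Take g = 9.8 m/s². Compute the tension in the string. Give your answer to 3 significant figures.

For the block on the incline: the weight component along the slope is m₁g sin 44° = 2.4 × 9.8 × 0.6947 = 16.339 N and the normal force is N = m₁g cos 44° = 16.919 N.
Kinetic friction opposes the block's motion up the incline: f = μN = 0.18 × 16.919 = 3.045 N acting down the slope.
Newton's second law for the block (up-slope positive): T − 16.339 − 3.045 = 2.4 a. For the hanging mass (downward positive): 12 × 9.8 − T = 12 a.
Adding the two equations eliminates T: 98.216 = 14.4 a, so a = 6.8206 m/s².
Then from the hanging mass's equation, T = 12 × (9.8 − 6.8206) = 35.753 N.

35.8 N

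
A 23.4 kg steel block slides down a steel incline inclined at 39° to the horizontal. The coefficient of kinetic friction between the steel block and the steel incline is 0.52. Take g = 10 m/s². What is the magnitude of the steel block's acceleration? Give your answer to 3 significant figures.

Resolving the weight along the incline: the component pulling the steel block down the slope is mg sin 39° = 23.4 × 10 × 0.6293 = 147.256 N, and the normal force is N = mg cos 39° = 23.4 × 10 × 0.7771 = 181.841 N.
Kinetic friction acts up the slope with magnitude f = μN = 0.52 × 181.841 = 94.557 N.
Net force along the incline is 147.256 − 94.557 = 52.699 N, so a = 52.699 / 23.4 = 2.2521 m/s².

2.25 m/s²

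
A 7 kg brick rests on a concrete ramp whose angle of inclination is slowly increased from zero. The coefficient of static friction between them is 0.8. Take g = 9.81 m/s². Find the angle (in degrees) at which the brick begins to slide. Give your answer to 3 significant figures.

At the threshold of sliding, static friction is at its maximum μ_s N and exactly balances the weight component along the incline: mg sin θ = μ_s mg cos θ.
Hence tan θ = μ_s = 0.8, so θ = arctan(0.8) = 38.6598°.

38.7°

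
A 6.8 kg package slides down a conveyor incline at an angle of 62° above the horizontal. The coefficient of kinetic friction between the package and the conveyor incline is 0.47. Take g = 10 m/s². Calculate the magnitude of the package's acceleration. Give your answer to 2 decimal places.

6.62 m/s²

Resolving the weight along the incline: the component pulling the package down the slope is mg sin 62° = 6.8 × 10 × 0.8829 = 60.037 N, and the normal force is N = mg cos 62° = 6.8 × 10 × 0.4695 = 31.926 N.
Kinetic friction acts up the slope with magnitude f = μN = 0.47 × 31.926 = 15.005 N.
Net force along the incline is 60.037 − 15.005 = 45.032 N, so a = 45.032 / 6.8 = 6.6224 m/s².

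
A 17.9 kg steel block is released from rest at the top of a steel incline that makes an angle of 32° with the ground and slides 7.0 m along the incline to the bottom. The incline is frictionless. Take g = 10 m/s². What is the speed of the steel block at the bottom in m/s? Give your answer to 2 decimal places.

8.61 m/s

The weight component along the incline is mg sin 32° = 94.856 N and the normal force is N = mg cos 32° = 151.801 N.
With no friction, a = g sin 32° = 5.2992 m/s².
Starting from rest over a distance of 7.0 m, v² = 2aL = 2 × 5.2992 × 7.0 = 74.1888, so v = 8.6133 m/s.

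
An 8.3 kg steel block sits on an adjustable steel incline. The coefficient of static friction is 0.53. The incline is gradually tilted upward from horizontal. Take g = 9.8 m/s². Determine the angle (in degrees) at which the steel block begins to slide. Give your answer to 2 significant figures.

28°

At the threshold of sliding, static friction is at its maximum μ_s N and exactly balances the weight component along the incline: mg sin θ = μ_s mg cos θ.
Hence tan θ = μ_s = 0.53, so θ = arctan(0.53) = 27.9236°.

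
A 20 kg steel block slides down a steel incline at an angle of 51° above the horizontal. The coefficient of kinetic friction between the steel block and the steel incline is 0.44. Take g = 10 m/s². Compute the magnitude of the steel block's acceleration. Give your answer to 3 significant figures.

Resolving the weight along the incline: the component pulling the steel block down the slope is mg sin 51° = 20 × 10 × 0.7771 = 155.420 N, and the normal force is N = mg cos 51° = 20 × 10 × 0.6293 = 125.860 N.
Kinetic friction acts up the slope with magnitude f = μN = 0.44 × 125.860 = 55.378 N.
Net force along the incline is 155.420 − 55.378 = 100.042 N, so a = 100.042 / 20 = 5.0021 m/s².

5.00 m/s²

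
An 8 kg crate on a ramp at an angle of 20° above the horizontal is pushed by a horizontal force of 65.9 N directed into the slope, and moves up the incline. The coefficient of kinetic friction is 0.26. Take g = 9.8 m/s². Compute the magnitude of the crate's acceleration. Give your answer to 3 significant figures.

1.26 m/s²

The horizontal push has components F cos 20° = 65.9 × 0.9397 = 61.926 N up the incline and F sin 20° = 65.9 × 0.3420 = 22.538 N pressing into the surface.
The normal force is therefore N = mg cos 20° + F sin 20° = 73.672 + 22.538 = 96.210 N, and kinetic friction down the slope is μN = 0.26 × 96.210 = 25.015 N.
Along the incline: F cos 20° − mg sin 20° − μN = ma, so 61.926 − 26.813 − 25.015 = 8 a, giving a = 1.2622 m/s².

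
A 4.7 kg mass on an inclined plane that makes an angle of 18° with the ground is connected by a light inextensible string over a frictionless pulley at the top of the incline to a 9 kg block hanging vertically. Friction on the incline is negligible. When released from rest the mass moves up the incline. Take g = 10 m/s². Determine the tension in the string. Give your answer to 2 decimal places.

For the mass on the incline: the weight component along the slope is m₁g sin 18° = 4.7 × 10 × 0.3090 = 14.523 N and the normal force is N = m₁g cos 18° = 44.700 N.
Newton's second law for the mass (up-slope positive): T − 14.523 = 4.7 a. For the hanging block (downward positive): 9 × 10 − T = 9 a.
Adding the two equations eliminates T: 75.477 = 13.7 a, so a = 5.5093 m/s².
Then from the hanging block's equation, T = 9 × (10 − 5.5093) = 40.416 N.

40.42 N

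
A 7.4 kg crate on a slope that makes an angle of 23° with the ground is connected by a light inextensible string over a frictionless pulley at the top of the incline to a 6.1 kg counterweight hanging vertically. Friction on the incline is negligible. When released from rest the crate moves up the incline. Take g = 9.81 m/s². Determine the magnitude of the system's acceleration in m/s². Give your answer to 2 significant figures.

2.3 m/s²

For the crate on the incline: the weight component along the slope is m₁g sin 23° = 7.4 × 9.81 × 0.3907 = 28.362 N and the normal force is N = m₁g cos 23° = 66.823 N.
Newton's second law for the crate (up-slope positive): T − 28.362 = 7.4 a. For the hanging counterweight (downward positive): 6.1 × 9.81 − T = 6.1 a.
Adding the two equations eliminates T: 31.479 = 13.5 a, so a = 2.3318 m/s².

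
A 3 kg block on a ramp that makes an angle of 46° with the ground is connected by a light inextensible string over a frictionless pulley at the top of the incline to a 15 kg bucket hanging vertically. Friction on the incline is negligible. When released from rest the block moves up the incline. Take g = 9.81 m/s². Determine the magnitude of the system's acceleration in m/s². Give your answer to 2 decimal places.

7.00 m/s²

For the block on the incline: the weight component along the slope is m₁g sin 46° = 3 × 9.81 × 0.7193 = 21.169 N and the normal force is N = m₁g cos 46° = 20.444 N.
Newton's second law for the block (up-slope positive): T − 21.169 = 3 a. For the hanging bucket (downward positive): 15 × 9.81 − T = 15 a.
Adding the two equations eliminates T: 125.981 = 18 a, so a = 6.9989 m/s².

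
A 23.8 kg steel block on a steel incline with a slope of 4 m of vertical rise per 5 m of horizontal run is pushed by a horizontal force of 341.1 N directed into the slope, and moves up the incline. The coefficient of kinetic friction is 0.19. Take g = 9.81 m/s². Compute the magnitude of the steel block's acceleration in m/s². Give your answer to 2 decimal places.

1.91 m/s²

The horizontal push has components F cos 38.66° = 341.1 × 0.7809 = 266.365 N up the incline and F sin 38.66° = 341.1 × 0.6247 = 213.085 N pressing into the surface.
The normal force is therefore N = mg cos 38.66° + F sin 38.66° = 182.323 + 213.085 = 395.408 N, and kinetic friction down the slope is μN = 0.19 × 395.408 = 75.128 N.
Along the incline: F cos 38.66° − mg sin 38.66° − μN = ma, so 266.365 − 145.854 − 75.128 = 23.8 a, giving a = 1.9068 m/s².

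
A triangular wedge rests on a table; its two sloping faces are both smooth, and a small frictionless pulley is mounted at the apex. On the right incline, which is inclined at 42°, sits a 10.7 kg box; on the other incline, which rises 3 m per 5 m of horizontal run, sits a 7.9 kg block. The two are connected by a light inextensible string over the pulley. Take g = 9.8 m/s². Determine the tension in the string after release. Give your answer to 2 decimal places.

Resolve each weight along its own incline: the 10.7 kg mass has component 10.7 × 9.8 × sin 42° = 70.165 N down its slope, and the 7.9 kg mass has 7.9 × 9.8 × sin 30.96° = 39.832 N down its slope.
The 10.7 kg side's 70.165 N exceeds the other side's 39.832 N, so that mass slides down and the 7.9 kg mass slides up. Taking that direction as positive, Newton's second law for the whole system gives 70.165 − 39.832 = (10.7 + 7.9) a, so a = 30.333 / 18.6 = 1.6308 m/s².
For the 7.9 kg mass (up-slope positive): T − 39.832 = 7.9 × 1.6308, so T = 52.715 N.

52.72 N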